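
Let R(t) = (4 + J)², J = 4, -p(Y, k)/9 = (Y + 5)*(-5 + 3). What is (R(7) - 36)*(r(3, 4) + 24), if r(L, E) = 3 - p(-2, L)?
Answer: -756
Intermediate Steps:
p(Y, k) = 90 + 18*Y (p(Y, k) = -9*(Y + 5)*(-5 + 3) = -9*(5 + Y)*(-2) = -9*(-10 - 2*Y) = 90 + 18*Y)
R(t) = 64 (R(t) = (4 + 4)² = 8² = 64)
r(L, E) = -51 (r(L, E) = 3 - (90 + 18*(-2)) = 3 - (90 - 36) = 3 - 1*54 = 3 - 54 = -51)
(R(7) - 36)*(r(3, 4) + 24) = (64 - 36)*(-51 + 24) = 28*(-27) = -756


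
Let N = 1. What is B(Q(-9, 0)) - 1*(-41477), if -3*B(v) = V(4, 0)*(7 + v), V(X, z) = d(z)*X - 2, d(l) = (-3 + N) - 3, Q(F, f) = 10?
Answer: 124805/3 ≈ 41602.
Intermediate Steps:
d(l) = -5 (d(l) = (-3 + 1) - 3 = -2 - 3 = -5)
V(X, z) = -2 - 5*X (V(X, z) = -5*X - 2 = -2 - 5*X)
B(v) = 154/3 + 22*v/3 (B(v) = -(-2 - 5*4)*(7 + v)/3 = -(-2 - 20)*(7 + v)/3 = -(-22)*(7 + v)/3 = -(-154 - 22*v)/3 = 154/3 + 22*v/3)
B(Q(-9, 0)) - 1*(-41477) = (154/3 + (22/3)*10) - 1*(-41477) = (154/3 + 220/3) + 41477 = 374/3 + 41477 = 124805/3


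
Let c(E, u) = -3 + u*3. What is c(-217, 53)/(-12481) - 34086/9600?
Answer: -71154161/19969600 ≈ -3.5631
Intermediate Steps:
c(E, u) = -3 + 3*u
c(-217, 53)/(-12481) - 34086/9600 = (-3 + 3*53)/(-12481) - 34086/9600 = (-3 + 159)*(-1/12481) - 34086*1/9600 = 156*(-1/12481) - 5681/1600 = -156/12481 - 5681/1600 = -71154161/19969600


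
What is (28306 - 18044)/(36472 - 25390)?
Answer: 5131/5541 ≈ 0.92601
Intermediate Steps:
(28306 - 18044)/(36472 - 25390) = 10262/11082 = 10262*(1/11082) = 5131/5541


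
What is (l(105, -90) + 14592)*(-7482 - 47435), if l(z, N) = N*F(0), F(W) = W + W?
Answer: -801348864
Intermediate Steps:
F(W) = 2*W
l(z, N) = 0 (l(z, N) = N*(2*0) = N*0 = 0)
(l(105, -90) + 14592)*(-7482 - 47435) = (0 + 14592)*(-7482 - 47435) = 14592*(-54917) = -801348864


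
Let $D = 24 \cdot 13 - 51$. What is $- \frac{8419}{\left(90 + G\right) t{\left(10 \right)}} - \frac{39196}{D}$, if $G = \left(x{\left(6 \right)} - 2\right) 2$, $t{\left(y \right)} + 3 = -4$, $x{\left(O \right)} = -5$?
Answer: $- \frac{18654913}{138852} \approx -134.35$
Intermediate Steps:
$t{\left(y \right)} = -7$ ($t{\left(y \right)} = -3 - 4 = -7$)
$D = 261$ ($D = 312 - 51 = 261$)
$G = -14$ ($G = \left(-5 - 2\right) 2 = \left(-7\right) 2 = -14$)
$- \frac{8419}{\left(90 + G\right) t{\left(10 \right)}} - \frac{39196}{D} = - \frac{8419}{\left(90 - 14\right) \left(-7\right)} - \frac{39196}{261} = - \frac{8419}{76 \left(-7\right)} - \frac{39196}{261} = - \frac{8419}{-532} - \frac{39196}{261} = \left(-8419\right) \left(- \frac{1}{532}\right) - \frac{39196}{261} = \frac{8419}{532} - \frac{39196}{261} = - \frac{18654913}{138852}$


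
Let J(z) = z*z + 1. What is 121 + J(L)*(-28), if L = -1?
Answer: 65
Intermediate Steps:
J(z) = 1 + z² (J(z) = z² + 1 = 1 + z²)
121 + J(L)*(-28) = 121 + (1 + (-1)²)*(-28) = 121 + (1 + 1)*(-28) = 121 + 2*(-28) = 121 - 56 = 65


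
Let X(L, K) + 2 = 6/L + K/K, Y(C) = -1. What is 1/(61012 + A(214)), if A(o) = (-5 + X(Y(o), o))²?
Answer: 1/61156 ≈ 1.6352e-5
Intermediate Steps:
X(L, K) = -1 + 6/L (X(L, K) = -2 + (6/L + K/K) = -2 + (6/L + 1) = -2 + (1 + 6/L) = -1 + 6/L)
A(o) = 144 (A(o) = (-5 + (6 - 1*(-1))/(-1))² = (-5 - (6 + 1))² = (-5 - 1*7)² = (-5 - 7)² = (-12)² = 144)
1/(61012 + A(214)) = 1/(61012 + 144) = 1/61156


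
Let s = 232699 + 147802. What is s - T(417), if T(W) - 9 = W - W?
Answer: 380492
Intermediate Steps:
T(W) = 9 (T(W) = 9 + (W - W) = 9 + 0 = 9)
s = 380501
s - T(417) = 380501 - 1*9 = 380501 - 9 = 380492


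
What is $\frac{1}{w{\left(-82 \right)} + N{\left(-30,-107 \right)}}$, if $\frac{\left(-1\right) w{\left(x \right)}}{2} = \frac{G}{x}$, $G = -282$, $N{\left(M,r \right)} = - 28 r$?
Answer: $\frac{41}{122554} \approx 0.00033455$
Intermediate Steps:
$w{\left(x \right)} = \frac{564}{x}$ ($w{\left(x \right)} = - 2 \left(- \frac{282}{x}\right) = \frac{564}{x}$)
$\frac{1}{w{\left(-82 \right)} + N{\left(-30,-107 \right)}} = \frac{1}{\frac{564}{-82} - -2996} = \frac{1}{564 \left(- \frac{1}{82}\right) + 2996} = \frac{1}{- \frac{282}{41} + 2996} = \frac{1}{\frac{122554}{41}} = \frac{41}{122554}$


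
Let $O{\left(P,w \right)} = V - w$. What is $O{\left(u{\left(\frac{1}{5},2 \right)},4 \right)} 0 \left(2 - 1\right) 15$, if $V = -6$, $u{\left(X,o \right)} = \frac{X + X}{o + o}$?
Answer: $0$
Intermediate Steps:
$u{\left(X,o \right)} = \frac{X}{o}$ ($u{\left(X,o \right)} = \frac{2 X}{2 o} = 2 X \frac{1}{2 o} = \frac{X}{o}$)
$O{\left(P,w \right)} = -6 - w$
$O{\left(u{\left(\frac{1}{5},2 \right)},4 \right)} 0 \left(2 - 1\right) 15 = \left(-6 - 4\right) 0 \left(2 - 1\right) 15 = \left(-6 - 4\right) 0 \cdot 1 \cdot 15 = \left(-10\right) 0 \cdot 15 = 0 \cdot 15 = 0$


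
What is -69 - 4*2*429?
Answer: -3501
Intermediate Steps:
-69 - 4*2*429 = -69 - 8*429 = -69 - 3432 = -3501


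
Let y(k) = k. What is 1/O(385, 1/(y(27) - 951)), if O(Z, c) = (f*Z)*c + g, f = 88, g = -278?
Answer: -3/944 ≈ -0.0031780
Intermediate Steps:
O(Z, c) = -278 + 88*Z*c (O(Z, c) = (88*Z)*c - 278 = 88*Z*c - 278 = -278 + 88*Z*c)
1/O(385, 1/(y(27) - 951)) = 1/(-278 + 88*385/(27 - 951)) = 1/(-278 + 88*385/(-924)) = 1/(-278 + 88*385*(-1/924)) = 1/(-278 - 110/3) = 1/(-944/3) = -3/944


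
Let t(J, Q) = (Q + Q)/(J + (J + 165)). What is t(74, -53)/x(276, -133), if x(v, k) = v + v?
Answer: -53/86388 ≈ -0.00061351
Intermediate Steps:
t(J, Q) = 2*Q/(165 + 2*J) (t(J, Q) = (2*Q)/(J + (165 + J)) = (2*Q)/(165 + 2*J) = 2*Q/(165 + 2*J))
x(v, k) = 2*v
t(74, -53)/x(276, -133) = (2*(-53)/(165 + 2*74))/((2*276)) = (2*(-53)/(165 + 148))/552 = (2*(-53)/313)*(1/552) = (2*(-53)*(1/313))*(1/552) = -106/313*1/552 = -53/86388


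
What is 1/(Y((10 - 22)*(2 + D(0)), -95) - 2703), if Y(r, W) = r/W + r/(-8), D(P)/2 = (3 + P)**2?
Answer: -19/50739 ≈ -0.00037447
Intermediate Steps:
D(P) = 2*(3 + P)**2
Y(r, W) = -r/8 + r/W (Y(r, W) = r/W + r*(-1/8) = r/W - r/8 = -r/8 + r/W)
1/(Y((10 - 22)*(2 + D(0)), -95) - 2703) = 1/((-(10 - 22)*(2 + 2*(3 + 0)**2)/8 + ((10 - 22)*(2 + 2*(3 + 0)**2))/(-95)) - 2703) = 1/((-(-3)*(2 + 2*3**2)/2 - 12*(2 + 2*3**2)*(-1/95)) - 2703) = 1/((-(-3)*(2 + 2*9)/2 - 12*(2 + 2*9)*(-1/95)) - 2703) = 1/((-(-3)*(2 + 18)/2 - 12*(2 + 18)*(-1/95)) - 2703) = 1/((-(-3)*20/2 - 12*20*(-1/95)) - 2703) = 1/((-1/8*(-240) - 240*(-1/95)) - 2703) = 1/((30 + 48/19) - 2703) = 1/(618/19 - 2703) = 1/(-50739/19) = -19/50739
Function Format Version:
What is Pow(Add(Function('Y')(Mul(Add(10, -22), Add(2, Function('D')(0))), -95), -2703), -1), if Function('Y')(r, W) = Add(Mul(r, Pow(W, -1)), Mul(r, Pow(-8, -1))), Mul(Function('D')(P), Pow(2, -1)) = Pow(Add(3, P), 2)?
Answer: Rational(-19, 50739) ≈ -0.00037447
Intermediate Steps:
Function('D')(P) = Mul(2, Pow(Add(3, P), 2))
Function('Y')(r, W) = Add(Mul(Rational(-1, 8), r), Mul(r, Pow(W, -1))) (Function('Y')(r, W) = Add(Mul(r, Pow(W, -1)), Mul(r, Rational(-1, 8))) = Add(Mul(r, Pow(W, -1)), Mul(Rational(-1, 8), r)) = Add(Mul(Rational(-1, 8), r), Mul(r, Pow(W, -1))))
Pow(Add(Function('Y')(Mul(Add(10, -22), Add(2, Function('D')(0))), -95), -2703), -1) = Pow(Add(Add(Mul(Rational(-1, 8), Mul(Add(10, -22), Add(2, Mul(2, Pow(Add(3, 0), 2))))), Mul(Mul(Add(10, -22), Add(2, Mul(2, Pow(Add(3, 0), 2)))), Pow(-95, -1))), -2703), -1) = Pow(Add(Add(Mul(Rational(-1, 8), Mul(-12, Add(2, Mul(2, Pow(3, 2))))), Mul(Mul(-12, Add(2, Mul(2, Pow(3, 2)))), Rational(-1, 95))), -2703), -1) = Pow(Add(Add(Mul(Rational(-1, 8), Mul(-12, Add(2, Mul(2, 9)))), Mul(Mul(-12, Add(2, Mul(2, 9))), Rational(-1, 95))), -2703), -1) = Pow(Add(Add(Mul(Rational(-1, 8), Mul(-12, Add(2, 18))), Mul(Mul(-12, Add(2, 18)), Rational(-1, 95))), -2703), -1) = Pow(Add(Add(Mul(Rational(-1, 8), Mul(-12, 20)), Mul(Mul(-12, 20), Rational(-1, 95))), -2703), -1) = Pow(Add(Add(Mul(Rational(-1, 8), -240), Mul(-240, Rational(-1, 95))), -2703), -1) = Pow(Add(Add(30, Rational(48, 19)), -2703), -1) = Pow(Add(Rational(618, 19), -2703), -1) = Pow(Rational(-50739, 19), -1) = Rational(-19, 50739)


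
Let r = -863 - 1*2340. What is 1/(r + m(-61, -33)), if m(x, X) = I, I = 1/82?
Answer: -82/262645 ≈ -0.00031221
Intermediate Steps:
I = 1/82 ≈ 0.012195
m(x, X) = 1/82
r = -3203 (r = -863 - 2340 = -3203)
1/(r + m(-61, -33)) = 1/(-3203 + 1/82) = 1/(-262645/82) = -82/262645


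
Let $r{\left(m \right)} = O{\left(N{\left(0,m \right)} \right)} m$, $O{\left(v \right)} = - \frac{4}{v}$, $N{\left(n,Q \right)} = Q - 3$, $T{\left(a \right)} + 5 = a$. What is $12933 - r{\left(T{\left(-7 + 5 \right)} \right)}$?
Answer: $\frac{64679}{5} \approx 12936.0$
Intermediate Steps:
$T{\left(a \right)} = -5 + a$
$N{\left(n,Q \right)} = -3 + Q$ ($N{\left(n,Q \right)} = Q - 3 = -3 + Q$)
$r{\left(m \right)} = - \frac{4 m}{-3 + m}$ ($r{\left(m \right)} = - \frac{4}{-3 + m} m = - \frac{4 m}{-3 + m}$)
$12933 - r{\left(T{\left(-7 + 5 \right)} \right)} = 12933 - - \frac{4 \left(-5 + \left(-7 + 5\right)\right)}{-3 + \left(-5 + \left(-7 + 5\right)\right)} = 12933 - - \frac{4 \left(-5 - 2\right)}{-3 - 7} = 12933 - \left(-4\right) \left(-7\right) \frac{1}{-3 - 7} = 12933 - \left(-4\right) \left(-7\right) \frac{1}{-10} = 12933 - \left(-4\right) \left(-7\right) \left(- \frac{1}{10}\right) = 12933 - - \frac{14}{5} = 12933 + \frac{14}{5} = \frac{64679}{5}$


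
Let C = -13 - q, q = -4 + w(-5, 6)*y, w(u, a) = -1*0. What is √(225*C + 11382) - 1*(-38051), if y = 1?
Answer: 38051 + √9357 ≈ 38148.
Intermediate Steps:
w(u, a) = 0
q = -4 (q = -4 + 0*1 = -4 + 0 = -4)
C = -9 (C = -13 - 1*(-4) = -13 + 4 = -9)
√(225*C + 11382) - 1*(-38051) = √(225*(-9) + 11382) - 1*(-38051) = √(-2025 + 11382) + 38051 = √9357 + 38051 = 38051 + √9357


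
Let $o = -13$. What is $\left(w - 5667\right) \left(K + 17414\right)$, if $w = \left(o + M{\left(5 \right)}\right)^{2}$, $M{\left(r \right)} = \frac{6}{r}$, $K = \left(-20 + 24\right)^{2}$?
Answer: $- \frac{481744284}{5} \approx -9.6349 \cdot 10^{7}$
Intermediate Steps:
$K = 16$ ($K = 4^{2} = 16$)
$w = \frac{3481}{25}$ ($w = \left(-13 + \frac{6}{5}\right)^{2} = \left(- \frac{59}{5}\right)^{2} = \frac{3481}{25} \approx 139.24$)
$\left(w - 5667\right) \left(K + 17414\right) = \left(\frac{3481}{25} - 5667\right) \left(16 + 17414\right) = \left(- \frac{138194}{25}\right) 17430 = - \frac{481744284}{5}$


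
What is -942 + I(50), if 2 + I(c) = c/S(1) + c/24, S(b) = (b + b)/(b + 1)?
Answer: -10703/12 ≈ -891.92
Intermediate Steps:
S(b) = 2*b/(1 + b) (S(b) = (2*b)/(1 + b) = 2*b/(1 + b))
I(c) = -2 + 25*c/24 (I(c) = -2 + (c/((2*1/(1 + 1))) + c/24) = -2 + (c/((2*1/2)) + c*(1/24)) = -2 + (c/((2*1*(½))) + c/24) = -2 + (c/1 + c/24) = -2 + (c*1 + c/24) = -2 + (c + c/24) = -2 + 25*c/24)
-942 + I(50) = -942 + (-2 + (25/24)*50) = -942 + (-2 + 625/12) = -942 + 601/12 = -10703/12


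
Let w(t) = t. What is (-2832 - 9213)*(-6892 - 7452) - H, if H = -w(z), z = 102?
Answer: 172773582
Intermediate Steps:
H = -102 (H = -1*102 = -102)
(-2832 - 9213)*(-6892 - 7452) - H = (-2832 - 9213)*(-6892 - 7452) - 1*(-102) = -12045*(-14344) + 102 = 172773480 + 102 = 172773582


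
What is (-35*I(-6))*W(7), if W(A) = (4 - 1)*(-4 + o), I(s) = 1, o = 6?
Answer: -210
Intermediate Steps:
W(A) = 6 (W(A) = (4 - 1)*(-4 + 6) = 3*2 = 6)
(-35*I(-6))*W(7) = -35*1*6 = -35*6 = -210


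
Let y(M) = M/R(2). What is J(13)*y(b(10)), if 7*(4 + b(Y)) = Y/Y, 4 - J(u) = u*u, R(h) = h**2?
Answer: 4455/28 ≈ 159.11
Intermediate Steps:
J(u) = 4 - u**2 (J(u) = 4 - u*u = 4 - u**2)
b(Y) = -27/7 (b(Y) = -4 + (Y/Y)/7 = -4 + (1/7)*1 = -4 + 1/7 = -27/7)
y(M) = M/4 (y(M) = M/(2**2) = M/4)
J(13)*y(b(10)) = (4 - 1*13**2)*((1/4)*(-27/7)) = (4 - 1*169)*(-27/28) = (4 - 169)*(-27/28) = -165*(-27/28) = 4455/28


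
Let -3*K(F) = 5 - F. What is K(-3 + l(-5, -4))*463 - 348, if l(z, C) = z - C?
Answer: -1737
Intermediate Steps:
K(F) = -5/3 + F/3 (K(F) = -(5 - F)/3 = -5/3 + F/3)
K(-3 + l(-5, -4))*463 - 348 = (-5/3 + (-3 + (-5 - 1*(-4)))/3)*463 - 348 = (-5/3 + (-3 + (-5 + 4))/3)*463 - 348 = (-5/3 + (-3 - 1)/3)*463 - 348 = (-5/3 + (⅓)*(-4))*463 - 348 = (-5/3 - 4/3)*463 - 348 = -3*463 - 348 = -1389 - 348 = -1737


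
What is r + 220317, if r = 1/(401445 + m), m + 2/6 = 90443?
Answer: 325113645174/1475663 ≈ 2.2032e+5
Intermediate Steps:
m = 271328/3 (m = -⅓ + 90443 = 271328/3 ≈ 90443.)
r = 3/1475663 (r = 1/(401445 + 271328/3) = 1/(1475663/3) = 3/1475663 ≈ 2.0330e-6)
r + 220317 = 3/1475663 + 220317 = 325113645174/1475663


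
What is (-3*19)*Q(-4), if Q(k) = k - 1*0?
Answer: 228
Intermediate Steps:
Q(k) = k (Q(k) = k + 0 = k)
(-3*19)*Q(-4) = -3*19*(-4) = -57*(-4) = 228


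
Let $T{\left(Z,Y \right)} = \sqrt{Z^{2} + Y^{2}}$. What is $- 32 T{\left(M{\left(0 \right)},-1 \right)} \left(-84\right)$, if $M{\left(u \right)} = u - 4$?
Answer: $2688 \sqrt{17} \approx 11083.0$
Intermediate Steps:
$M{\left(u \right)} = -4 + u$ ($M{\left(u \right)} = u - 4 = -4 + u$)
$T{\left(Z,Y \right)} = \sqrt{Y^{2} + Z^{2}}$
$- 32 T{\left(M{\left(0 \right)},-1 \right)} \left(-84\right) = - 32 \sqrt{\left(-1\right)^{2} + \left(-4 + 0\right)^{2}} \left(-84\right) = - 32 \sqrt{1 + \left(-4\right)^{2}} \left(-84\right) = - 32 \sqrt{1 + 16} \left(-84\right) = - 32 \sqrt{17} \left(-84\right) = - 32 \left(- 84 \sqrt{17}\right) = 2688 \sqrt{17}$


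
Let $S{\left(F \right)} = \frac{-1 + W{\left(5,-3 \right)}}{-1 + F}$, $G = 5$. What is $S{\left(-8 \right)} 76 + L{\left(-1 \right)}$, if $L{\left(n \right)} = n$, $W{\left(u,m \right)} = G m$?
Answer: $\frac{1207}{9} \approx 134.11$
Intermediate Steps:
$W{\left(u,m \right)} = 5 m$
$S{\left(F \right)} = - \frac{16}{-1 + F}$ ($S{\left(F \right)} = \frac{-1 + 5 \left(-3\right)}{-1 + F} = \frac{-1 - 15}{-1 + F} = - \frac{16}{-1 + F}$)
$S{\left(-8 \right)} 76 + L{\left(-1 \right)} = - \frac{16}{-1 - 8} \cdot 76 - 1 = - \frac{16}{-9} \cdot 76 - 1 = \left(-16\right) \left(- \frac{1}{9}\right) 76 - 1 = \frac{16}{9} \cdot 76 - 1 = \frac{1216}{9} - 1 = \frac{1207}{9}$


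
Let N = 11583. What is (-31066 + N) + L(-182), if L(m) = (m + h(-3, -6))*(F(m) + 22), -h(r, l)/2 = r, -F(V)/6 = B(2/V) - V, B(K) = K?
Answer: 15363111/91 ≈ 1.6883e+5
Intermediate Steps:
F(V) = -12/V + 6*V (F(V) = -6*(2/V - V) = -6*(-V + 2/V) = -12/V + 6*V)
h(r, l) = -2*r
L(m) = (6 + m)*(22 - 12/m + 6*m) (L(m) = (m - 2*(-3))*((-12/m + 6*m) + 22) = (m + 6)*(22 - 12/m + 6*m) = (6 + m)*(22 - 12/m + 6*m))
(-31066 + N) + L(-182) = (-31066 + 11583) + (120 - 72/(-182) + 6*(-182)² + 58*(-182)) = -19483 + (120 - 72*(-1/182) + 6*33124 - 10556) = -19483 + (120 + 36/91 + 198744 - 10556) = -19483 + 17136064/91 = 15363111/91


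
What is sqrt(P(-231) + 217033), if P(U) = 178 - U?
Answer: sqrt(217442) ≈ 466.31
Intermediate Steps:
sqrt(P(-231) + 217033) = sqrt((178 - 1*(-231)) + 217033) = sqrt((178 + 231) + 217033) = sqrt(409 + 217033) = sqrt(217442)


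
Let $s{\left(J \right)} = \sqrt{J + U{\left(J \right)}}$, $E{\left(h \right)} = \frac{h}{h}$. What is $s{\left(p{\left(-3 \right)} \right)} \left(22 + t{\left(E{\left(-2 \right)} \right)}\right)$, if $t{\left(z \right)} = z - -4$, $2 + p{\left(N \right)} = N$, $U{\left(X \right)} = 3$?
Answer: $27 i \sqrt{2} \approx 38.184 i$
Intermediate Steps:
$E{\left(h \right)} = 1$
$p{\left(N \right)} = -2 + N$
$s{\left(J \right)} = \sqrt{3 + J}$ ($s{\left(J \right)} = \sqrt{J + 3} = \sqrt{3 + J}$)
$t{\left(z \right)} = 4 + z$ ($t{\left(z \right)} = z + 4 = 4 + z$)
$s{\left(p{\left(-3 \right)} \right)} \left(22 + t{\left(E{\left(-2 \right)} \right)}\right) = \sqrt{3 - 5} \left(22 + \left(4 + 1\right)\right) = \sqrt{3 - 5} \left(22 + 5\right) = \sqrt{-2} \cdot 27 = i \sqrt{2} \cdot 27 = 27 i \sqrt{2}$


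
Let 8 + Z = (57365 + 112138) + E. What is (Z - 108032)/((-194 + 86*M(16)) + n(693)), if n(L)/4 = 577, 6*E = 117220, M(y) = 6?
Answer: 242999/7890 ≈ 30.798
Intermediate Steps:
E = 58610/3 (E = (1/6)*117220 = 58610/3 ≈ 19537.)
Z = 567095/3 (Z = -8 + ((57365 + 112138) + 58610/3) = -8 + (169503 + 58610/3) = -8 + 567119/3 = 567095/3 ≈ 1.8903e+5)
n(L) = 2308 (n(L) = 4*577 = 2308)
(Z - 108032)/((-194 + 86*M(16)) + n(693)) = (567095/3 - 108032)/((-194 + 86*6) + 2308) = 242999/(3*((-194 + 516) + 2308)) = 242999/(3*(322 + 2308)) = (242999/3)/2630 = (242999/3)*(1/2630) = 242999/7890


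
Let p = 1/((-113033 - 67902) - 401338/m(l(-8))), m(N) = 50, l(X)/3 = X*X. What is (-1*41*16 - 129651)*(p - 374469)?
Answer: 230514129711956927/4724044 ≈ 4.8796e+10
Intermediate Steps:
l(X) = 3*X² (l(X) = 3*(X*X) = 3*X²)
p = -25/4724044 (p = 1/((-113033 - 67902) - 401338/50) = 1/(-180935 - 401338*1/50) = 1/(-180935 - 200669/25) = 1/(-4724044/25) = -25/4724044 ≈ -5.2921e-6)
(-1*41*16 - 129651)*(p - 374469) = (-1*41*16 - 129651)*(-25/4724044 - 374469) = (-41*16 - 129651)*(-1769008032661/4724044) = (-656 - 129651)*(-1769008032661/4724044) = -130307*(-1769008032661/4724044) = 230514129711956927/4724044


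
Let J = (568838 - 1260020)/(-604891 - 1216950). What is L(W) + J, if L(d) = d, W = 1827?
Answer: 3329194689/1821841 ≈ 1827.4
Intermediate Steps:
J = 691182/1821841 (J = -691182/(-1821841) = -691182*(-1/1821841) = 691182/1821841 ≈ 0.37939)
L(W) + J = 1827 + 691182/1821841 = 3329194689/1821841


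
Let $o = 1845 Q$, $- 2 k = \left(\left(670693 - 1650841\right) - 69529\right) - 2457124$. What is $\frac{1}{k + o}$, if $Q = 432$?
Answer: $\frac{2}{5100881} \approx 3.9209 \cdot 10^{-7}$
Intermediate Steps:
$k = \frac{3506801}{2}$ ($k = - \frac{\left(\left(670693 - 1650841\right) - 69529\right) - 2457124}{2} = - \frac{\left(-980148 - 69529\right) - 2457124}{2} = - \frac{-1049677 - 2457124}{2} = \left(- \frac{1}{2}\right) \left(-3506801\right) = \frac{3506801}{2} \approx 1.7534 \cdot 10^{6}$)
$o = 797040$ ($o = 1845 \cdot 432 = 797040$)
$\frac{1}{k + o} = \frac{1}{\frac{3506801}{2} + 797040} = \frac{1}{\frac{5100881}{2}} = \frac{2}{5100881}$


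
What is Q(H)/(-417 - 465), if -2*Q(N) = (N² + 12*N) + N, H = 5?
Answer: 5/98 ≈ 0.051020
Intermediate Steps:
Q(N) = -13*N/2 - N²/2 (Q(N) = -((N² + 12*N) + N)/2 = -(N² + 13*N)/2 = -13*N/2 - N²/2)
Q(H)/(-417 - 465) = (-½*5*(13 + 5))/(-417 - 465) = -½*5*18/(-882) = -45*(-1/882) = 5/98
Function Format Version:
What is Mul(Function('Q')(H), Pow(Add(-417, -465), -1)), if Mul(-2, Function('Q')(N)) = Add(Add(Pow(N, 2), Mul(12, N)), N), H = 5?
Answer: Rational(5, 98) ≈ 0.051020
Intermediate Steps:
Function('Q')(N) = Add(Mul(Rational(-13, 2), N), Mul(Rational(-1, 2), Pow(N, 2))) (Function('Q')(N) = Mul(Rational(-1, 2), Add(Add(Pow(N, 2), Mul(12, N)), N)) = Mul(Rational(-1, 2), Add(Pow(N, 2), Mul(13, N))) = Add(Mul(Rational(-13, 2), N), Mul(Rational(-1, 2), Pow(N, 2))))
Mul(Function('Q')(H), Pow(Add(-417, -465), -1)) = Mul(Mul(Rational(-1, 2), 5, Add(13, 5)), Pow(Add(-417, -465), -1)) = Mul(Mul(Rational(-1, 2), 5, 18), Pow(-882, -1)) = Mul(-45, Rational(-1, 882)) = Rational(5, 98)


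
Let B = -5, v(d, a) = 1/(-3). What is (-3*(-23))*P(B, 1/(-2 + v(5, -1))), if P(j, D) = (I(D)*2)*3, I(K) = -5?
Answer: -2070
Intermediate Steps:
v(d, a) = -⅓
P(j, D) = -30 (P(j, D) = -5*2*3 = -10*3 = -30)
(-3*(-23))*P(B, 1/(-2 + v(5, -1))) = -3*(-23)*(-30) = 69*(-30) = -2070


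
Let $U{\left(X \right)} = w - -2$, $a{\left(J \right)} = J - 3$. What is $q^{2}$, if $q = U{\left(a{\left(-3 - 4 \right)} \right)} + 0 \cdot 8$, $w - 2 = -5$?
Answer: $1$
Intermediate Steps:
$w = -3$ ($w = 2 - 5 = -3$)
$a{\left(J \right)} = -3 + J$
$U{\left(X \right)} = -1$ ($U{\left(X \right)} = -3 - -2 = -3 + 2 = -1$)
$q = -1$ ($q = -1 + 0 \cdot 8 = -1 + 0 = -1$)
$q^{2} = \left(-1\right)^{2} = 1$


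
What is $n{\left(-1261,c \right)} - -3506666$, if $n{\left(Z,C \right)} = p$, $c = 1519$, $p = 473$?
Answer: $3507139$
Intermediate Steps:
$n{\left(Z,C \right)} = 473$
$n{\left(-1261,c \right)} - -3506666 = 473 - -3506666 = 473 + 3506666 = 3507139$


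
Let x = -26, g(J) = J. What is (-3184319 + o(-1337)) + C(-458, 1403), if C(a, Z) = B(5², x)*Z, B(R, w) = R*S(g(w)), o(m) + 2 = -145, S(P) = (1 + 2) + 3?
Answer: -2974016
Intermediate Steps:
S(P) = 6 (S(P) = 3 + 3 = 6)
o(m) = -147 (o(m) = -2 - 145 = -147)
B(R, w) = 6*R (B(R, w) = R*6 = 6*R)
C(a, Z) = 150*Z (C(a, Z) = (6*5²)*Z = (6*25)*Z = 150*Z)
(-3184319 + o(-1337)) + C(-458, 1403) = (-3184319 - 147) + 150*1403 = -3184466 + 210450 = -2974016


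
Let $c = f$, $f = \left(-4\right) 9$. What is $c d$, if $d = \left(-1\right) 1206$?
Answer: $43416$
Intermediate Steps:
$d = -1206$
$f = -36$
$c = -36$
$c d = \left(-36\right) \left(-1206\right) = 43416$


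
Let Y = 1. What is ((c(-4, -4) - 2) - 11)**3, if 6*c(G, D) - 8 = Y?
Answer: -12167/8 ≈ -1520.9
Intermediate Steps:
c(G, D) = 3/2 (c(G, D) = 4/3 + (1/6)*1 = 4/3 + 1/6 = 3/2)
((c(-4, -4) - 2) - 11)**3 = ((3/2 - 2) - 11)**3 = (-1/2 - 11)**3 = (-23/2)**3 = -12167/8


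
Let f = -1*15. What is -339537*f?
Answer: 5093055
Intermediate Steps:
f = -15
-339537*f = -339537*(-15) = 5093055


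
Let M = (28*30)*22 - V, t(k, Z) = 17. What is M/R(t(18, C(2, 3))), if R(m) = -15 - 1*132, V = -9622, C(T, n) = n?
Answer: -28102/147 ≈ -191.17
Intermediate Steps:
R(m) = -147 (R(m) = -15 - 132 = -147)
M = 28102 (M = (28*30)*22 - 1*(-9622) = 840*22 + 9622 = 18480 + 9622 = 28102)
M/R(t(18, C(2, 3))) = 28102/(-147) = 28102*(-1/147) = -28102/147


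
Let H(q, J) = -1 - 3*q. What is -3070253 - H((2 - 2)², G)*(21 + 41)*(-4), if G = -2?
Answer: -3070501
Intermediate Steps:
-3070253 - H((2 - 2)², G)*(21 + 41)*(-4) = -3070253 - (-1 - 3*(2 - 2)²)*(21 + 41)*(-4) = -3070253 - (-1 - 3*0²)*62*(-4) = -3070253 - (-1 - 3*0)*62*(-4) = -3070253 - (-1 + 0)*62*(-4) = -3070253 - (-1*62)*(-4) = -3070253 - (-62)*(-4) = -3070253 - 1*248 = -3070253 - 248 = -3070501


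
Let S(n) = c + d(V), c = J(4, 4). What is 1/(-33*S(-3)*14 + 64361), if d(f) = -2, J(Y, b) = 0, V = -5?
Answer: 1/65285 ≈ 1.5317e-5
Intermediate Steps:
c = 0
S(n) = -2 (S(n) = 0 - 2 = -2)
1/(-33*S(-3)*14 + 64361) = 1/(-33*(-2)*14 + 64361) = 1/(66*14 + 64361) = 1/(924 + 64361) = 1/65285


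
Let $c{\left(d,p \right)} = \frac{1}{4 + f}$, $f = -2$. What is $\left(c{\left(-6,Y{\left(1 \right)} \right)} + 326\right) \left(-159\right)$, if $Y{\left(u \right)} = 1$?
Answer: $- \frac{103827}{2} \approx -51914.0$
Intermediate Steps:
$c{\left(d,p \right)} = \frac{1}{2}$ ($c{\left(d,p \right)} = \frac{1}{4 - 2} = \frac{1}{2}$)
$\left(c{\left(-6,Y{\left(1 \right)} \right)} + 326\right) \left(-159\right) = \left(\frac{1}{2} + 326\right) \left(-159\right) = \frac{653}{2} \left(-159\right) = - \frac{103827}{2}$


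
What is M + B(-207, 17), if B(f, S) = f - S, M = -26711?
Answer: -26935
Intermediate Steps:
M + B(-207, 17) = -26711 + (-207 - 1*17) = -26711 + (-207 - 17) = -26711 - 224 = -26935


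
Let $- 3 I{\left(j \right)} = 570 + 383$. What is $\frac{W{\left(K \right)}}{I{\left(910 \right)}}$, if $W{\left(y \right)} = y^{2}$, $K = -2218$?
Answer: $- \frac{14758572}{953} \approx -15486.0$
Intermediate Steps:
$I{\left(j \right)} = - \frac{953}{3}$ ($I{\left(j \right)} = - \frac{570 + 383}{3} = \left(- \frac{1}{3}\right) 953 = - \frac{953}{3}$)
$\frac{W{\left(K \right)}}{I{\left(910 \right)}} = \frac{\left(-2218\right)^{2}}{- \frac{953}{3}} = 4919524 \left(- \frac{3}{953}\right) = - \frac{14758572}{953}$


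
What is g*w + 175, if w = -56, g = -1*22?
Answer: 1407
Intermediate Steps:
g = -22
g*w + 175 = -22*(-56) + 175 = 1232 + 175 = 1407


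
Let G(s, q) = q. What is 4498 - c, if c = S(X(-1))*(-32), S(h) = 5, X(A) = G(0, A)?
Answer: 4658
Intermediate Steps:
X(A) = A
c = -160 (c = 5*(-32) = -160)
4498 - c = 4498 - 1*(-160) = 4498 + 160 = 4658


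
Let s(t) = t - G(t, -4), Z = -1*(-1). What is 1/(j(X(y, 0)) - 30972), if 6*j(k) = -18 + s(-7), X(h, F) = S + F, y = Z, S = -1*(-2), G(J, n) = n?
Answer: -2/61951 ≈ -3.2284e-5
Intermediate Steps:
Z = 1
S = 2
s(t) = 4 + t (s(t) = t - 1*(-4) = t + 4 = 4 + t)
y = 1
X(h, F) = 2 + F
j(k) = -7/2 (j(k) = (-18 + (4 - 7))/6 = (-18 - 3)/6 = (⅙)*(-21) = -7/2)
1/(j(X(y, 0)) - 30972) = 1/(-7/2 - 30972) = 1/(-61951/2) = -2/61951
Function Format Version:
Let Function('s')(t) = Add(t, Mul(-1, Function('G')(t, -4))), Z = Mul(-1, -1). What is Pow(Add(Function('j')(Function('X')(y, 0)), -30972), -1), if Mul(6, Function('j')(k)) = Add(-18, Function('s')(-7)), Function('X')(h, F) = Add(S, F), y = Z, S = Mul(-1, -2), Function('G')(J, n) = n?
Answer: Rational(-2, 61951) ≈ -3.2284e-5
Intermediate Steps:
Z = 1
S = 2
Function('s')(t) = Add(4, t) (Function('s')(t) = Add(t, Mul(-1, -4)) = Add(t, 4) = Add(4, t))
y = 1
Function('X')(h, F) = Add(2, F)
Function('j')(k) = Rational(-7, 2) (Function('j')(k) = Mul(Rational(1, 6), Add(-18, Add(4, -7))) = Mul(Rational(1, 6), Add(-18, -3)) = Mul(Rational(1, 6), -21) = Rational(-7, 2))
Pow(Add(Function('j')(Function('X')(y, 0)), -30972), -1) = Pow(Add(Rational(-7, 2), -30972), -1) = Pow(Rational(-61951, 2), -1) = Rational(-2, 61951)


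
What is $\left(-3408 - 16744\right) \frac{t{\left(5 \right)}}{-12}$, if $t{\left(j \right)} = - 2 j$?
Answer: $- \frac{50380}{3} \approx -16793.0$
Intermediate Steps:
$\left(-3408 - 16744\right) \frac{t{\left(5 \right)}}{-12} = \left(-3408 - 16744\right) \frac{\left(-2\right) 5}{-12} = \left(-3408 - 16744\right) \left(\left(-10\right) \left(- \frac{1}{12}\right)\right) = \left(-20152\right) \frac{5}{6} = - \frac{50380}{3}$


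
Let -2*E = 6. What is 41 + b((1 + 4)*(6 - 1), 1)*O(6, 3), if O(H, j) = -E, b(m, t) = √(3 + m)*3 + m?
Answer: 116 + 18*√7 ≈ 163.62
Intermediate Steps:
b(m, t) = m + 3*√(3 + m) (b(m, t) = 3*√(3 + m) + m = m + 3*√(3 + m))
E = -3 (E = -½*6 = -3)
O(H, j) = 3 (O(H, j) = -1*(-3) = 3)
41 + b((1 + 4)*(6 - 1), 1)*O(6, 3) = 41 + ((1 + 4)*(6 - 1) + 3*√(3 + (1 + 4)*(6 - 1)))*3 = 41 + (5*5 + 3*√(3 + 5*5))*3 = 41 + (25 + 3*√(3 + 25))*3 = 41 + (25 + 3*√28)*3 = 41 + (25 + 3*(2*√7))*3 = 41 + (25 + 6*√7)*3 = 41 + (75 + 18*√7) = 116 + 18*√7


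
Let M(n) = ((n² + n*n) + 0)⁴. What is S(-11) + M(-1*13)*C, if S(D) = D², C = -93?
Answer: -1213807312727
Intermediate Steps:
M(n) = 16*n⁸ (M(n) = ((n² + n²) + 0)⁴ = (2*n² + 0)⁴ = (2*n²)⁴ = 16*n⁸)
S(-11) + M(-1*13)*C = (-11)² + (16*(-1*13)⁸)*(-93) = 121 + (16*(-13)⁸)*(-93) = 121 + (16*815730721)*(-93) = 121 + 13051691536*(-93) = 121 - 1213807312848 = -1213807312727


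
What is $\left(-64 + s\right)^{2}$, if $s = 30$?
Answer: $1156$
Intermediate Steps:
$\left(-64 + s\right)^{2} = \left(-64 + 30\right)^{2} = \left(-34\right)^{2} = 1156$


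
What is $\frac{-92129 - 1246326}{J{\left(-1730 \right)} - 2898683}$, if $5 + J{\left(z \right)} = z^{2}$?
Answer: $- \frac{1338455}{94212} \approx -14.207$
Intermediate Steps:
$J{\left(z \right)} = -5 + z^{2}$
$\frac{-92129 - 1246326}{J{\left(-1730 \right)} - 2898683} = \frac{-92129 - 1246326}{\left(-5 + \left(-1730\right)^{2}\right) - 2898683} = - \frac{1338455}{\left(-5 + 2992900\right) - 2898683} = - \frac{1338455}{2992895 - 2898683} = - \frac{1338455}{94212}$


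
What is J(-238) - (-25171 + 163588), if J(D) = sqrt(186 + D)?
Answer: -138417 + 2*I*sqrt(13) ≈ -1.3842e+5 + 7.2111*I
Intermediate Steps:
J(-238) - (-25171 + 163588) = sqrt(186 - 238) - (-25171 + 163588) = sqrt(-52) - 1*138417 = 2*I*sqrt(13) - 138417 = -138417 + 2*I*sqrt(13)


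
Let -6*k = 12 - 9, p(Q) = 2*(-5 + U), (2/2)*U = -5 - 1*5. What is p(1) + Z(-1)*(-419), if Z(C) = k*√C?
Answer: -30 + 419*I/2 ≈ -30.0 + 209.5*I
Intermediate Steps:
U = -10 (U = -5 - 1*5 = -5 - 5 = -10)
p(Q) = -30 (p(Q) = 2*(-5 - 10) = 2*(-15) = -30)
k = -½ (k = -(12 - 9)/6 = -⅙*3 = -½ ≈ -0.50000)
Z(C) = -√C/2
p(1) + Z(-1)*(-419) = -30 - I/2*(-419) = -30 + 419*I/2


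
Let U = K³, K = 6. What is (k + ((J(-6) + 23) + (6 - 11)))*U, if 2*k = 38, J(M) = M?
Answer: 6696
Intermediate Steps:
k = 19 (k = (½)*38 = 19)
U = 216 (U = 6³ = 216)
(k + ((J(-6) + 23) + (6 - 11)))*U = (19 + ((-6 + 23) + (6 - 11)))*216 = (19 + (17 - 5))*216 = (19 + 12)*216 = 31*216 = 6696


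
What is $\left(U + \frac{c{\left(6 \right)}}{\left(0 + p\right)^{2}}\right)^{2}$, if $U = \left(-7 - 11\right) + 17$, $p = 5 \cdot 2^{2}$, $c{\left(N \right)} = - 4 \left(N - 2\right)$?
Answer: $\frac{676}{625} \approx 1.0816$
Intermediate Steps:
$c{\left(N \right)} = 8 - 4 N$ ($c{\left(N \right)} = - 4 \left(-2 + N\right) = 8 - 4 N$)
$p = 20$ ($p = 5 \cdot 4 = 20$)
$U = -1$ ($U = -18 + 17 = -1$)
$\left(U + \frac{c{\left(6 \right)}}{\left(0 + p\right)^{2}}\right)^{2} = \left(-1 + \frac{8 - 24}{\left(0 + 20\right)^{2}}\right)^{2} = \left(-1 + \frac{8 - 24}{20^{2}}\right)^{2} = \left(-1 - \frac{16}{400}\right)^{2} = \left(-1 - \frac{1}{25}\right)^{2} = \left(- \frac{26}{25}\right)^{2} = \frac{676}{625}$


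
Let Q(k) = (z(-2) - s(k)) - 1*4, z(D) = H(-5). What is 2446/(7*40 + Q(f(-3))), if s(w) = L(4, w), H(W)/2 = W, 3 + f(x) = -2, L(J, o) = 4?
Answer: 1223/131 ≈ 9.3359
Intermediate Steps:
f(x) = -5 (f(x) = -3 - 2 = -5)
H(W) = 2*W
s(w) = 4
z(D) = -10 (z(D) = 2*(-5) = -10)
Q(k) = -18 (Q(k) = (-10 - 1*4) - 1*4 = (-10 - 4) - 4 = -14 - 4 = -18)
2446/(7*40 + Q(f(-3))) = 2446/(7*40 - 18) = 2446/(280 - 18) = 2446/262 = 2446*(1/262) = 1223/131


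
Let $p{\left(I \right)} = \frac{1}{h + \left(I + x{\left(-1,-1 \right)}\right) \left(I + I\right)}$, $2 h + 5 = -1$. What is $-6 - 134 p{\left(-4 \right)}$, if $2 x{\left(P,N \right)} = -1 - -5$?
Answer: $- \frac{212}{13} \approx -16.308$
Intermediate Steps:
$h = -3$ ($h = - \frac{5}{2} + \frac{1}{2} \left(-1\right) = - \frac{5}{2} - \frac{1}{2} = -3$)
$x{\left(P,N \right)} = 2$ ($x{\left(P,N \right)} = \frac{-1 - -5}{2} = \frac{-1 + 5}{2} = \frac{1}{2} \cdot 4 = 2$)
$p{\left(I \right)} = \frac{1}{-3 + 2 I \left(2 + I\right)}$ ($p{\left(I \right)} = \frac{1}{-3 + \left(I + 2\right) \left(I + I\right)} = \frac{1}{-3 + \left(2 + I\right) 2 I} = \frac{1}{-3 + 2 I \left(2 + I\right)}$)
$-6 - 134 p{\left(-4 \right)} = -6 - \frac{134}{-3 + 2 \left(-4\right)^{2} + 4 \left(-4\right)} = -6 - \frac{134}{-3 + 2 \cdot 16 - 16} = -6 - \frac{134}{-3 + 32 - 16} = -6 - \frac{134}{13} = - \frac{212}{13}$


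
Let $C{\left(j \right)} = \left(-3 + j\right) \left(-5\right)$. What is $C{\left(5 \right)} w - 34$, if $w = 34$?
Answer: $-374$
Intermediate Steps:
$C{\left(j \right)} = 15 - 5 j$
$C{\left(5 \right)} w - 34 = \left(15 - 25\right) 34 - 34 = \left(-10\right) 34 - 34 = -340 - 34 = -374$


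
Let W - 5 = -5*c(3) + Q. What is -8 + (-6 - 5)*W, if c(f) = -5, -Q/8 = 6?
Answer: 190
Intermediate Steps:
Q = -48 (Q = -8*6 = -48)
W = -18 (W = 5 + (-5*(-5) - 48) = 5 + (25 - 48) = 5 - 23 = -18)
-8 + (-6 - 5)*W = -8 + (-6 - 5)*(-18) = -8 - 11*(-18) = -8 + 198 = 190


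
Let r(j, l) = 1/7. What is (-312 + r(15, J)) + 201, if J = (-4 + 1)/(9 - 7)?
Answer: -776/7 ≈ -110.86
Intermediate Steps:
J = -3/2 ≈ -1.5000
r(j, l) = ⅐
(-312 + r(15, J)) + 201 = (-312 + ⅐) + 201 = -2183/7 + 201 = -776/7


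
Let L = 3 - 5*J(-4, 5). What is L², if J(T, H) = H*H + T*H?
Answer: 484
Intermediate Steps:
J(T, H) = H² + H*T
L = -22 (L = 3 - 25*(5 - 4) = 3 - 25 = -22)
L² = (-22)² = 484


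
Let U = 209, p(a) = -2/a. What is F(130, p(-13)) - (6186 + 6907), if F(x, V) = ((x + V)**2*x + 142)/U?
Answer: -6943195/2717 ≈ -2555.5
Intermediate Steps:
F(x, V) = 142/209 + x*(V + x)**2/209 (F(x, V) = ((x + V)**2*x + 142)/209 = ((V + x)**2*x + 142)*(1/209) = (x*(V + x)**2 + 142)*(1/209) = (142 + x*(V + x)**2)*(1/209) = 142/209 + x*(V + x)**2/209)
F(130, p(-13)) - (6186 + 6907) = (142/209 + (1/209)*130*(-2/(-13) + 130)**2) - (6186 + 6907) = (142/209 + (1/209)*130*(-2*(-1/13) + 130)**2) - 1*13093 = (142/209 + (1/209)*130*(2/13 + 130)**2) - 13093 = (142/209 + (1/209)*130*(1692/13)**2) - 13093 = (142/209 + (1/209)*130*(2862864/169)) - 13093 = (142/209 + 28628640/2717) - 13093 = 28630486/2717 - 13093 = -6943195/2717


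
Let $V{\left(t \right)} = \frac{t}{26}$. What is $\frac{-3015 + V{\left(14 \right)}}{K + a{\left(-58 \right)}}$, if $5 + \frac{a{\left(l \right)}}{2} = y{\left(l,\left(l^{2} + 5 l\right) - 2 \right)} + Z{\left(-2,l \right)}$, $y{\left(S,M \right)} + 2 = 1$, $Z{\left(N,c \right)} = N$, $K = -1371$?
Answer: $\frac{39188}{18031} \approx 2.1734$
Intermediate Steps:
$y{\left(S,M \right)} = -1$ ($y{\left(S,M \right)} = -2 + 1 = -1$)
$V{\left(t \right)} = \frac{t}{26}$ ($V{\left(t \right)} = t \frac{1}{26} = \frac{t}{26}$)
$a{\left(l \right)} = -16$ ($a{\left(l \right)} = -10 + 2 \left(-1 - 2\right) = -10 + 2 \left(-3\right) = -10 - 6 = -16$)
$\frac{-3015 + V{\left(14 \right)}}{K + a{\left(-58 \right)}} = \frac{-3015 + \frac{1}{26} \cdot 14}{-1371 - 16} = \frac{-3015 + \frac{7}{13}}{-1387} = \left(- \frac{39188}{13}\right) \left(- \frac{1}{1387}\right) = \frac{39188}{18031}$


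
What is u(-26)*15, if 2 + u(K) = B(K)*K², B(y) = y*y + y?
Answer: 6590970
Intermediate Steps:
B(y) = y + y² (B(y) = y² + y = y + y²)
u(K) = -2 + K³*(1 + K) (u(K) = -2 + (K*(1 + K))*K² = -2 + K³*(1 + K))
u(-26)*15 = (-2 + (-26)³*(1 - 26))*15 = (-2 - 17576*(-25))*15 = (-2 + 439400)*15 = 439398*15 = 6590970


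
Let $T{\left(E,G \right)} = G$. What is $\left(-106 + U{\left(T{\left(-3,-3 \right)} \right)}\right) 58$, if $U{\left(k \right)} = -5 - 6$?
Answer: $-6786$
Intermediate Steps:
$U{\left(k \right)} = -11$ ($U{\left(k \right)} = -5 - 6 = -11$)
$\left(-106 + U{\left(T{\left(-3,-3 \right)} \right)}\right) 58 = \left(-106 - 11\right) 58 = \left(-117\right) 58 = -6786$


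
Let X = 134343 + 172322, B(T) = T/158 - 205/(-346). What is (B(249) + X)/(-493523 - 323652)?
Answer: -4191220191/11168330725 ≈ -0.37528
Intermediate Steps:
B(T) = 205/346 + T/158 (B(T) = T*(1/158) - 205*(-1/346) = T/158 + 205/346 = 205/346 + T/158)
X = 306665
(B(249) + X)/(-493523 - 323652) = ((205/346 + (1/158)*249) + 306665)/(-493523 - 323652) = ((205/346 + 249/158) + 306665)/(-817175) = (29636/13667 + 306665)*(-1/817175) = (4191220191/13667)*(-1/817175) = -4191220191/11168330725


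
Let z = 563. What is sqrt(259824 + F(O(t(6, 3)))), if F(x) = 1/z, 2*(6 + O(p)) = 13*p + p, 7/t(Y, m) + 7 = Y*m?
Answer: sqrt(82356154019)/563 ≈ 509.73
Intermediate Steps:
t(Y, m) = 7/(-7 + Y*m)
O(p) = -6 + 7*p (O(p) = -6 + (13*p + p)/2 = -6 + (14*p)/2 = -6 + 7*p)
F(x) = 1/563
sqrt(259824 + F(O(t(6, 3)))) = sqrt(259824 + 1/563) = sqrt(146280913/563) = sqrt(82356154019)/563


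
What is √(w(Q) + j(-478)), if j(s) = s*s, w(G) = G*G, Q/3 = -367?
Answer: √1440685 ≈ 1200.3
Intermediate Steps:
Q = -1101 (Q = 3*(-367) = -1101)
w(G) = G²
j(s) = s²
√(w(Q) + j(-478)) = √((-1101)² + (-478)²) = √(1212201 + 228484) = √1440685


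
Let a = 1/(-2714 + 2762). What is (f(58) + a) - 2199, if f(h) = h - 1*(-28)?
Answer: -101423/48 ≈ -2113.0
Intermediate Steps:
f(h) = 28 + h (f(h) = h + 28 = 28 + h)
a = 1/48 ≈ 0.020833
(f(58) + a) - 2199 = ((28 + 58) + 1/48) - 2199 = (86 + 1/48) - 2199 = 4129/48 - 2199 = -101423/48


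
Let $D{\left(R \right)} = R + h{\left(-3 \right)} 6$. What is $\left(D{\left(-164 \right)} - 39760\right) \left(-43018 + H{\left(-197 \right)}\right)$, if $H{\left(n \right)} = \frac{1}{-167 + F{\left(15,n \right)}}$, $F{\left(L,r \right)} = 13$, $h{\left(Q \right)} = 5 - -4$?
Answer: $\frac{132064849755}{77} \approx 1.7151 \cdot 10^{9}$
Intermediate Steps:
$h{\left(Q \right)} = 9$ ($h{\left(Q \right)} = 5 + 4 = 9$)
$H{\left(n \right)} = - \frac{1}{154}$ ($H{\left(n \right)} = \frac{1}{-167 + 13} = \frac{1}{-154} = - \frac{1}{154}$)
$D{\left(R \right)} = 54 + R$ ($D{\left(R \right)} = R + 9 \cdot 6 = R + 54 = 54 + R$)
$\left(D{\left(-164 \right)} - 39760\right) \left(-43018 + H{\left(-197 \right)}\right) = \left(\left(54 - 164\right) - 39760\right) \left(-43018 - \frac{1}{154}\right) = \left(-110 - 39760\right) \left(- \frac{6624773}{154}\right) = \left(-39870\right) \left(- \frac{6624773}{154}\right) = \frac{132064849755}{77}$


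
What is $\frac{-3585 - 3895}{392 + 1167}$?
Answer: $- \frac{7480}{1559} \approx -4.7979$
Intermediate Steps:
$\frac{-3585 - 3895}{392 + 1167} = - \frac{7480}{1559}$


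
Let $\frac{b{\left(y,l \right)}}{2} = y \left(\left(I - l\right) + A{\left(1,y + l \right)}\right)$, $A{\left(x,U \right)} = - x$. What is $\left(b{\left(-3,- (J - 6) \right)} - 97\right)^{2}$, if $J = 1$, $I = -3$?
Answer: $1849$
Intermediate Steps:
$b{\left(y,l \right)} = 2 y \left(-4 - l\right)$ ($b{\left(y,l \right)} = 2 y \left(\left(-3 - l\right) - 1\right) = 2 y \left(-4 - l\right)$)
$\left(b{\left(-3,- (J - 6) \right)} - 97\right)^{2} = \left(\left(-2\right) \left(-3\right) \left(4 - \left(1 - 6\right)\right) - 97\right)^{2} = \left(\left(-2\right) \left(-3\right) \left(4 - -5\right) - 97\right)^{2} = \left(\left(-2\right) \left(-3\right) \left(4 + 5\right) - 97\right)^{2} = \left(\left(-2\right) \left(-3\right) 9 - 97\right)^{2} = \left(54 - 97\right)^{2} = \left(-43\right)^{2} = 1849$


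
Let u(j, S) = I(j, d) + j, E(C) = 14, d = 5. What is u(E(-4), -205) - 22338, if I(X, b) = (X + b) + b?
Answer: -22300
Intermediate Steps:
I(X, b) = X + 2*b
u(j, S) = 10 + 2*j (u(j, S) = (j + 2*5) + j = (j + 10) + j = (10 + j) + j = 10 + 2*j)
u(E(-4), -205) - 22338 = (10 + 2*14) - 22338 = (10 + 28) - 22338 = 38 - 22338 = -22300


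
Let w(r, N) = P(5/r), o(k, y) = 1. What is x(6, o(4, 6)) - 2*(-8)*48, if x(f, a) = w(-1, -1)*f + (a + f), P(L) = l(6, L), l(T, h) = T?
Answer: 811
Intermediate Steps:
P(L) = 6
w(r, N) = 6
x(f, a) = a + 7*f (x(f, a) = 6*f + (a + f) = a + 7*f)
x(6, o(4, 6)) - 2*(-8)*48 = (1 + 7*6) - 2*(-8)*48 = (1 + 42) + 16*48 = 43 + 768 = 811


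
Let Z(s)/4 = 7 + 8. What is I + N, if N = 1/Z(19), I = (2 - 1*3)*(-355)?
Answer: 21301/60 ≈ 355.02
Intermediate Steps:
Z(s) = 60 (Z(s) = 4*(7 + 8) = 4*15 = 60)
I = 355 (I = (2 - 3)*(-355) = -1*(-355) = 355)
N = 1/60 ≈ 0.016667
I + N = 355 + 1/60 = 21301/60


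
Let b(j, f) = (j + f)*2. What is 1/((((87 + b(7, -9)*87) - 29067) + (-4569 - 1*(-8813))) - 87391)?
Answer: -1/112475 ≈ -8.8909e-6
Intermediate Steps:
b(j, f) = 2*f + 2*j (b(j, f) = (f + j)*2 = 2*f + 2*j)
1/((((87 + b(7, -9)*87) - 29067) + (-4569 - 1*(-8813))) - 87391) = 1/((((87 + (2*(-9) + 2*7)*87) - 29067) + (-4569 - 1*(-8813))) - 87391) = 1/((((87 + (-18 + 14)*87) - 29067) + (-4569 + 8813)) - 87391) = 1/((((87 - 4*87) - 29067) + 4244) - 87391) = 1/((((87 - 348) - 29067) + 4244) - 87391) = 1/(((-261 - 29067) + 4244) - 87391) = 1/((-29328 + 4244) - 87391) = 1/(-25084 - 87391) = 1/(-112475) = -1/112475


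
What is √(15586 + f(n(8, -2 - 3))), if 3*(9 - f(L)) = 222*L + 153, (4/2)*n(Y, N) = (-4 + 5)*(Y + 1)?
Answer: √15211 ≈ 123.33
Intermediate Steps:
n(Y, N) = ½ + Y/2 (n(Y, N) = ((-4 + 5)*(Y + 1))/2 = (1*(1 + Y))/2 = (1 + Y)/2 = ½ + Y/2)
f(L) = -42 - 74*L (f(L) = 9 - (222*L + 153)/3 = 9 - (153 + 222*L)/3 = 9 + (-51 - 74*L) = -42 - 74*L)
√(15586 + f(n(8, -2 - 3))) = √(15586 + (-42 - 74*(½ + (½)*8))) = √(15586 + (-42 - 74*(½ + 4))) = √(15586 + (-42 - 74*9/2)) = √(15586 + (-42 - 333)) = √(15586 - 375) = √15211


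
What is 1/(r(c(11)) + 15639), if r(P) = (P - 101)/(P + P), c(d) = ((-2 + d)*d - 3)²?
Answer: 18432/288267163 ≈ 6.3941e-5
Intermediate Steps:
c(d) = (-3 + d*(-2 + d))² (c(d) = (d*(-2 + d) - 3)² = (-3 + d*(-2 + d))²)
r(P) = (-101 + P)/(2*P) (r(P) = (-101 + P)/((2*P)) = (-101 + P)*(1/(2*P)) = (-101 + P)/(2*P))
1/(r(c(11)) + 15639) = 1/((-101 + (3 - 1*11² + 2*11)²)/(2*((3 - 1*11² + 2*11)²)) + 15639) = 1/((-101 + (3 - 1*121 + 22)²)/(2*((3 - 1*121 + 22)²)) + 15639) = 1/((-101 + (3 - 121 + 22)²)/(2*((3 - 121 + 22)²)) + 15639) = 1/((-101 + (-96)²)/(2*((-96)²)) + 15639) = 1/((½)*(-101 + 9216)/9216 + 15639) = 1/((½)*(1/9216)*9115 + 15639) = 1/(9115/18432 + 15639) = 1/(288267163/18432) = 18432/288267163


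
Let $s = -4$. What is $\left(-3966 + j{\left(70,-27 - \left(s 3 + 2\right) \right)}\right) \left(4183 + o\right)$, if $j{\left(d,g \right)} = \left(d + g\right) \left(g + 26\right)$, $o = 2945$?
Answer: $-24869592$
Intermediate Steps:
$j{\left(d,g \right)} = \left(26 + g\right) \left(d + g\right)$ ($j{\left(d,g \right)} = \left(d + g\right) \left(26 + g\right) = \left(26 + g\right) \left(d + g\right)$)
$\left(-3966 + j{\left(70,-27 - \left(s 3 + 2\right) \right)}\right) \left(4183 + o\right) = \left(-3966 + \left(\left(-27 - \left(\left(-4\right) 3 + 2\right)\right)^{2} + 26 \cdot 70 + 26 \left(-27 - \left(\left(-4\right) 3 + 2\right)\right) + 70 \left(-27 - \left(\left(-4\right) 3 + 2\right)\right)\right)\right) \left(4183 + 2945\right) = \left(-3966 + \left(\left(-27 - \left(-12 + 2\right)\right)^{2} + 1820 + 26 \left(-27 - \left(-12 + 2\right)\right) + 70 \left(-27 - \left(-12 + 2\right)\right)\right)\right) 7128 = \left(-3966 + \left(\left(-27 - -10\right)^{2} + 1820 + 26 \left(-27 - -10\right) + 70 \left(-27 - -10\right)\right)\right) 7128 = \left(-3966 + \left(\left(-27 + 10\right)^{2} + 1820 + 26 \left(-27 + 10\right) + 70 \left(-27 + 10\right)\right)\right) 7128 = \left(-3966 + \left(\left(-17\right)^{2} + 1820 + 26 \left(-17\right) + 70 \left(-17\right)\right)\right) 7128 = \left(-3966 + \left(289 + 1820 - 442 - 1190\right)\right) 7128 = \left(-3966 + 477\right) 7128 = \left(-3489\right) 7128 = -24869592$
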